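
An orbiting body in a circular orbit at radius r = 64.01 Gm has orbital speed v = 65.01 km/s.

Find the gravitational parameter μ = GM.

Convert to SI: r = 64.01 Gm = 6.401e+10 m; v = 65.01 km/s = 65010 m/s.
For a circular orbit v² = GM/r, so GM = v² · r.
GM = (65010)² · 6.401e+10 m³/s² ≈ 2.705e+20 m³/s² = 2.705 × 10^20 m³/s².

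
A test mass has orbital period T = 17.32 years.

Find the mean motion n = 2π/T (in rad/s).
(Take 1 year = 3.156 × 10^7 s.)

Convert to SI: T = 17.32 years = 5.46619e+08 s.
n = 2π / T.
n = 2π / 5.46619e+08 s ≈ 1.149e-08 rad/s.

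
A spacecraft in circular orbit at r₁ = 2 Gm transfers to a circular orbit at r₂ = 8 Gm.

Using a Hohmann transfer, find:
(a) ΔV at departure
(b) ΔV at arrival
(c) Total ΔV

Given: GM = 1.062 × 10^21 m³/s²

Convert to SI: r₁ = 2 Gm = 2e+09 m; r₂ = 8 Gm = 8e+09 m.
Transfer semi-major axis: a_t = (r₁ + r₂)/2 = (2e+09 + 8e+09)/2 = 5e+09 m.
Circular speeds: v₁ = √(GM/r₁) = 728697 m/s, v₂ = √(GM/r₂) = 364349 m/s.
Transfer speeds (vis-viva v² = GM(2/r − 1/a_t)): v₁ᵗ = 921737 m/s, v₂ᵗ = 230434 m/s.
(a) ΔV₁ = |v₁ᵗ − v₁| ≈ 1.93e+05 m/s = 193 km/s.
(b) ΔV₂ = |v₂ − v₂ᵗ| ≈ 1.339e+05 m/s = 133.9 km/s.
(c) ΔV_total = ΔV₁ + ΔV₂ ≈ 3.27e+05 m/s = 327 km/s.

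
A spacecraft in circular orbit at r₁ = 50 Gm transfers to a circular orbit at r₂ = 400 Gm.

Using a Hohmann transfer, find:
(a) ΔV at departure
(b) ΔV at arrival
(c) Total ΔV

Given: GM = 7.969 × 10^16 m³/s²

Convert to SI: r₁ = 50 Gm = 5e+10 m; r₂ = 400 Gm = 4e+11 m.
Transfer semi-major axis: a_t = (r₁ + r₂)/2 = (5e+10 + 4e+11)/2 = 2.25e+11 m.
Circular speeds: v₁ = √(GM/r₁) = 1262.46 m/s, v₂ = √(GM/r₂) = 446.346 m/s.
Transfer speeds (vis-viva v² = GM(2/r − 1/a_t)): v₁ᵗ = 1683.28 m/s, v₂ᵗ = 210.41 m/s.
(a) ΔV₁ = |v₁ᵗ − v₁| ≈ 420.8 m/s = 420.8 m/s.
(b) ΔV₂ = |v₂ − v₂ᵗ| ≈ 235.9 m/s = 235.9 m/s.
(c) ΔV_total = ΔV₁ + ΔV₂ ≈ 656.8 m/s = 656.8 m/s.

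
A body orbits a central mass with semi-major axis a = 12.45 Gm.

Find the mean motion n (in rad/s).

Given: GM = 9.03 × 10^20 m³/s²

Convert to SI: a = 12.45 Gm = 1.245e+10 m.
n = √(GM / a³).
n = √(9.03e+20 / (1.245e+10)³) rad/s ≈ 2.163e-05 rad/s.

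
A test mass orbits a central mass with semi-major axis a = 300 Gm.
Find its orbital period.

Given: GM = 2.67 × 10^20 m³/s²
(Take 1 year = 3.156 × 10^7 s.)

Convert to SI: a = 300 Gm = 3e+11 m.
Kepler's third law: T = 2π √(a³ / GM).
Substituting a = 3e+11 m and GM = 2.67e+20 m³/s²:
T = 2π √((3e+11)³ / 2.67e+20) s
T ≈ 6.318e+07 s = 2.002 years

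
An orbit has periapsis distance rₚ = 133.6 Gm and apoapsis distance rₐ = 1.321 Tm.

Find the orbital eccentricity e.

Convert to SI: rₚ = 133.6 Gm = 1.336e+11 m; rₐ = 1.321 Tm = 1.321e+12 m.
e = (rₐ − rₚ) / (rₐ + rₚ).
e = (1.321e+12 − 1.336e+11) / (1.321e+12 + 1.336e+11) = 1.1874e+12 / 1.4546e+12 ≈ 0.8163.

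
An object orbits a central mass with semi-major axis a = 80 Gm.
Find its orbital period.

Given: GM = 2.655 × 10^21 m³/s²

Convert to SI: a = 80 Gm = 8e+10 m.
Kepler's third law: T = 2π √(a³ / GM).
Substituting a = 8e+10 m and GM = 2.655e+21 m³/s²:
T = 2π √((8e+10)³ / 2.655e+21) s
T ≈ 2.759e+06 s = 31.94 days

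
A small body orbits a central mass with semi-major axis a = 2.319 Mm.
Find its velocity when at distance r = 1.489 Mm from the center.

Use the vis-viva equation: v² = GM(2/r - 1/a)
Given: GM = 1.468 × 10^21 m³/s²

Convert to SI: a = 2.319 Mm = 2.319e+06 m; r = 1.489 Mm = 1.489e+06 m.
Vis-viva: v = √(GM · (2/r − 1/a)).
2/r − 1/a = 2/1.489e+06 − 1/2.319e+06 = 9.11963e-07 m⁻¹.
v = √(1.468e+21 · 9.11963e-07) m/s ≈ 3.659e+07 m/s = 3.659e+04 km/s.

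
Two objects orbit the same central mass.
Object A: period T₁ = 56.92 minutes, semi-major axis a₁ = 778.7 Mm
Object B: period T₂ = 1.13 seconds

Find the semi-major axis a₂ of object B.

Convert to SI: T₁ = 56.92 minutes = 3415.2 s; a₁ = 778.7 Mm = 7.787e+08 m.
Kepler's third law: (T₁/T₂)² = (a₁/a₂)³ ⇒ a₂ = a₁ · (T₂/T₁)^(2/3).
T₂/T₁ = 1.13 / 3415.2 = 0.000330874.
a₂ = 7.787e+08 · (0.000330874)^(2/3) m ≈ 3.725e+06 m = 3.725 Mm.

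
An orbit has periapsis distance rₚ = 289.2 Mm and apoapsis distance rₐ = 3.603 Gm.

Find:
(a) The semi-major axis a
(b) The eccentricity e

Convert to SI: rₚ = 289.2 Mm = 2.892e+08 m; rₐ = 3.603 Gm = 3.603e+09 m.
(a) a = (rₚ + rₐ) / 2 = (2.892e+08 + 3.603e+09) / 2 ≈ 1.946e+09 m = 1.946 Gm.
(b) e = (rₐ − rₚ) / (rₐ + rₚ) = (3.603e+09 − 2.892e+08) / (3.603e+09 + 2.892e+08) ≈ 0.8514.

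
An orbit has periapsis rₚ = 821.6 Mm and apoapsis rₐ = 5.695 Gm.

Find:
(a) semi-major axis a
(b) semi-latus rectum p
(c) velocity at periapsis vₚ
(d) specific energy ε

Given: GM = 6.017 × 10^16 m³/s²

Convert to SI: rₚ = 821.6 Mm = 8.216e+08 m; rₐ = 5.695 Gm = 5.695e+09 m.
(a) a = (rₚ + rₐ)/2 = (8.216e+08 + 5.695e+09)/2 ≈ 3.258e+09 m
(b) From a = (rₚ + rₐ)/2 = 3.2583e+09 m and e = (rₐ − rₚ)/(rₐ + rₚ) = 0.747844, p = a(1 − e²) = 3.2583e+09 · (1 − (0.747844)²) ≈ 1.436e+09 m
(c) With a = (rₚ + rₐ)/2 = 3.2583e+09 m, vₚ = √(GM (2/rₚ − 1/a)) = √(6.017e+16 · (2/8.216e+08 − 1/3.2583e+09)) m/s ≈ 1.131e+04 m/s
(d) With a = (rₚ + rₐ)/2 = 3.2583e+09 m, ε = −GM/(2a) = −6.017e+16/(2 · 3.2583e+09) J/kg ≈ -9.233e+06 J/kg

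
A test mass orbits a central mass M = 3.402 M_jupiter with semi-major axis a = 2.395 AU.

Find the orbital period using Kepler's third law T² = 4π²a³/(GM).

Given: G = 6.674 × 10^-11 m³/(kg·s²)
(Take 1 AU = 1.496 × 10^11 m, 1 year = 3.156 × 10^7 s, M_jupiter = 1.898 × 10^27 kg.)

Convert to SI: a = 2.395 AU = 3.58292e+11 m; M = 3.402 M_jupiter = 6.457e+27 kg.
GM = G · M = 6.674e-11 · 6.457e+27 = 4.3094e+17 m³/s².
Kepler's third law: T = 2π √(a³ / GM).
Substituting a = 3.58292e+11 m and GM = 4.3094e+17 m³/s²:
T = 2π √((3.58292e+11)³ / 4.3094e+17) s
T ≈ 2.053e+09 s = 65.04 years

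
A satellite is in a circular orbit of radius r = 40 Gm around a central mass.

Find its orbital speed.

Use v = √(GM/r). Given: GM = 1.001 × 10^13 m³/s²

Convert to SI: r = 40 Gm = 4e+10 m.
For a circular orbit, gravity supplies the centripetal force, so v = √(GM / r).
v = √(1.001e+13 / 4e+10) m/s ≈ 15.82 m/s = 15.82 m/s.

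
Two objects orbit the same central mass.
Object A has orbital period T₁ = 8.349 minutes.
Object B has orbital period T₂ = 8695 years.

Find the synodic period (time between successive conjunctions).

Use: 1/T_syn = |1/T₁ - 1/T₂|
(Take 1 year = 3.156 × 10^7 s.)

Convert to SI: T₁ = 8.349 minutes = 500.94 s; T₂ = 8695 years = 2.74414e+11 s.
T_syn = |T₁ · T₂ / (T₁ − T₂)|.
T_syn = |500.94 · 2.74414e+11 / (500.94 − 2.74414e+11)| s ≈ 500.9 s = 8.349 minutes.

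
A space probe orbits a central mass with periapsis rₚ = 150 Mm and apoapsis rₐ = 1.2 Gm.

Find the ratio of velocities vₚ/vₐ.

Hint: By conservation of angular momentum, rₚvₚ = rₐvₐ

Convert to SI: rₚ = 150 Mm = 1.5e+08 m; rₐ = 1.2 Gm = 1.2e+09 m.
Conservation of angular momentum gives rₚvₚ = rₐvₐ, so vₚ/vₐ = rₐ/rₚ.
vₚ/vₐ = 1.2e+09 / 1.5e+08 ≈ 8.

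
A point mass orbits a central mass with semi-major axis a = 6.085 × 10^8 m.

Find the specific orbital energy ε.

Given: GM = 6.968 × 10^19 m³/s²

ε = −GM / (2a).
ε = −6.968e+19 / (2 · 6.085e+08) J/kg ≈ -5.726e+10 J/kg = -57.26 GJ/kg.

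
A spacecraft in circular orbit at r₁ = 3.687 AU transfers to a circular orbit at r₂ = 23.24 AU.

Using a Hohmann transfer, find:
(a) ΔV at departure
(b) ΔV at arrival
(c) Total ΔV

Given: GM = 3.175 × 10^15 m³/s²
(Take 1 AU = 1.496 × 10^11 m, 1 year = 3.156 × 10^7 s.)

Convert to SI: r₁ = 3.687 AU = 5.51575e+11 m; r₂ = 23.24 AU = 3.4767e+12 m.
Transfer semi-major axis: a_t = (r₁ + r₂)/2 = (5.51575e+11 + 3.4767e+12)/2 = 2.01414e+12 m.
Circular speeds: v₁ = √(GM/r₁) = 75.8699 m/s, v₂ = √(GM/r₂) = 30.2196 m/s.
Transfer speeds (vis-viva v² = GM(2/r − 1/a_t)): v₁ᵗ = 99.6801 m/s, v₂ᵗ = 15.8141 m/s.
(a) ΔV₁ = |v₁ᵗ − v₁| ≈ 23.81 m/s = 0.005023 AU/year.
(b) ΔV₂ = |v₂ − v₂ᵗ| ≈ 14.41 m/s = 0.003039 AU/year.
(c) ΔV_total = ΔV₁ + ΔV₂ ≈ 38.22 m/s = 0.008062 AU/year.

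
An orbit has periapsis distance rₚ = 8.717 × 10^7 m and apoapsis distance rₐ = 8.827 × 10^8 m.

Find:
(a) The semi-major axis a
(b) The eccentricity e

(a) a = (rₚ + rₐ) / 2 = (8.717e+07 + 8.827e+08) / 2 ≈ 4.849e+08 m = 4.849 × 10^8 m.
(b) e = (rₐ − rₚ) / (rₐ + rₚ) = (8.827e+08 − 8.717e+07) / (8.827e+08 + 8.717e+07) ≈ 0.8202.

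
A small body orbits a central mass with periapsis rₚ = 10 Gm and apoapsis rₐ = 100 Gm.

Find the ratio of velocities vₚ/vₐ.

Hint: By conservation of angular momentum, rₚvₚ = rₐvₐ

Convert to SI: rₚ = 10 Gm = 1e+10 m; rₐ = 100 Gm = 1e+11 m.
Conservation of angular momentum gives rₚvₚ = rₐvₐ, so vₚ/vₐ = rₐ/rₚ.
vₚ/vₐ = 1e+11 / 1e+10 ≈ 10.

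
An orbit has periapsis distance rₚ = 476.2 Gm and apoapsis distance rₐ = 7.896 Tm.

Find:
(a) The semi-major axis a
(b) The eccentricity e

Convert to SI: rₚ = 476.2 Gm = 4.762e+11 m; rₐ = 7.896 Tm = 7.896e+12 m.
(a) a = (rₚ + rₐ) / 2 = (4.762e+11 + 7.896e+12) / 2 ≈ 4.186e+12 m = 4.186 Tm.
(b) e = (rₐ − rₚ) / (rₐ + rₚ) = (7.896e+12 − 4.762e+11) / (7.896e+12 + 4.762e+11) ≈ 0.8862.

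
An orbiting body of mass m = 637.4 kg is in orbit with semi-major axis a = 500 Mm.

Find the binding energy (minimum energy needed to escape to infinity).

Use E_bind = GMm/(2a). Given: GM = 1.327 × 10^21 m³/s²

Convert to SI: a = 500 Mm = 5e+08 m.
Total orbital energy is E = −GMm/(2a); binding energy is E_bind = −E = GMm/(2a).
E_bind = 1.327e+21 · 637.4 / (2 · 5e+08) J ≈ 8.458e+14 J = 845.8 TJ.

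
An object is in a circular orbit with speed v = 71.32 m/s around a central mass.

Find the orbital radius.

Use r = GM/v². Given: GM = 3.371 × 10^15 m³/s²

For a circular orbit, v² = GM / r, so r = GM / v².
r = 3.371e+15 / (71.32)² m ≈ 6.627e+11 m = 662.7 Gm.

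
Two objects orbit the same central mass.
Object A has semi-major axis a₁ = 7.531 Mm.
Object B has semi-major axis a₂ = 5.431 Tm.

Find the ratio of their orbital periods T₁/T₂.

Convert to SI: a₁ = 7.531 Mm = 7.531e+06 m; a₂ = 5.431 Tm = 5.431e+12 m.
From Kepler's third law, (T₁/T₂)² = (a₁/a₂)³, so T₁/T₂ = (a₁/a₂)^(3/2).
a₁/a₂ = 7.531e+06 / 5.431e+12 = 1.38667e-06.
T₁/T₂ = (1.38667e-06)^(3/2) ≈ 1.633e-09.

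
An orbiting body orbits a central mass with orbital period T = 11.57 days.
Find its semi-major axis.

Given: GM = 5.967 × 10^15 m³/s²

Convert to SI: T = 11.57 days = 999648 s.
Invert Kepler's third law: a = (GM · T² / (4π²))^(1/3).
Substituting T = 999648 s and GM = 5.967e+15 m³/s²:
a = (5.967e+15 · (999648)² / (4π²))^(1/3) m
a ≈ 5.326e+08 m = 5.326 × 10^8 m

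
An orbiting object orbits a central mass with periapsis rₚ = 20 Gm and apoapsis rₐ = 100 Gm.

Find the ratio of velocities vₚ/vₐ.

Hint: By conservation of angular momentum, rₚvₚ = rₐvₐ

Convert to SI: rₚ = 20 Gm = 2e+10 m; rₐ = 100 Gm = 1e+11 m.
Conservation of angular momentum gives rₚvₚ = rₐvₐ, so vₚ/vₐ = rₐ/rₚ.
vₚ/vₐ = 1e+11 / 2e+10 ≈ 5.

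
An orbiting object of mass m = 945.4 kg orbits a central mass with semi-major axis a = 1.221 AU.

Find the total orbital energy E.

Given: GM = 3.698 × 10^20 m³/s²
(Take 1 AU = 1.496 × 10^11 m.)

Convert to SI: a = 1.221 AU = 1.82662e+11 m.
E = −GMm / (2a).
E = −3.698e+20 · 945.4 / (2 · 1.82662e+11) J ≈ -9.57e+11 J = -957 GJ.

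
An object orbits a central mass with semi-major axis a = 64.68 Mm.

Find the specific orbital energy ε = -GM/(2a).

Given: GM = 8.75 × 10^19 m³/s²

Convert to SI: a = 64.68 Mm = 6.468e+07 m.
ε = −GM / (2a).
ε = −8.75e+19 / (2 · 6.468e+07) J/kg ≈ -6.764e+11 J/kg = -676.4 GJ/kg.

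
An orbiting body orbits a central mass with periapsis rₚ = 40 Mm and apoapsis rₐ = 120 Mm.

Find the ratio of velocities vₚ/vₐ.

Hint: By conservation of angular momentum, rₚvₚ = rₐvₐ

Convert to SI: rₚ = 40 Mm = 4e+07 m; rₐ = 120 Mm = 1.2e+08 m.
Conservation of angular momentum gives rₚvₚ = rₐvₐ, so vₚ/vₐ = rₐ/rₚ.
vₚ/vₐ = 1.2e+08 / 4e+07 ≈ 3.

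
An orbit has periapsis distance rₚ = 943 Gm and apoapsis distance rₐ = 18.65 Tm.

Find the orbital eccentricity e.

Convert to SI: rₚ = 943 Gm = 9.43e+11 m; rₐ = 18.65 Tm = 1.865e+13 m.
e = (rₐ − rₚ) / (rₐ + rₚ).
e = (1.865e+13 − 9.43e+11) / (1.865e+13 + 9.43e+11) = 1.7707e+13 / 1.9593e+13 ≈ 0.9037.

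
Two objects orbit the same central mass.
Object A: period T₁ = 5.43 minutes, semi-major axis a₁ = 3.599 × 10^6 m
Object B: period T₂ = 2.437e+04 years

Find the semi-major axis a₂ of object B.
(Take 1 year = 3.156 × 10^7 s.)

Convert to SI: T₁ = 5.43 minutes = 325.8 s; T₂ = 2.437e+04 years = 7.69117e+11 s.
Kepler's third law: (T₁/T₂)² = (a₁/a₂)³ ⇒ a₂ = a₁ · (T₂/T₁)^(2/3).
T₂/T₁ = 7.69117e+11 / 325.8 = 2.3607e+09.
a₂ = 3.599e+06 · (2.3607e+09)^(2/3) m ≈ 6.381e+12 m = 6.381 × 10^12 m.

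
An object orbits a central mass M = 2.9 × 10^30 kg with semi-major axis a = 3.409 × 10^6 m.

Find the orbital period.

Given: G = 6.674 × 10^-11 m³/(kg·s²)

GM = G · M = 6.674e-11 · 2.9e+30 = 1.93546e+20 m³/s².
Kepler's third law: T = 2π √(a³ / GM).
Substituting a = 3.409e+06 m and GM = 1.93546e+20 m³/s²:
T = 2π √((3.409e+06)³ / 1.93546e+20) s
T ≈ 2.843 s = 2.843 seconds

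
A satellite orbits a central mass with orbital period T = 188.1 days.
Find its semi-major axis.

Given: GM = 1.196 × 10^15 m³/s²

Convert to SI: T = 188.1 days = 1.62518e+07 s.
Invert Kepler's third law: a = (GM · T² / (4π²))^(1/3).
Substituting T = 1.62518e+07 s and GM = 1.196e+15 m³/s²:
a = (1.196e+15 · (1.62518e+07)² / (4π²))^(1/3) m
a ≈ 2e+09 m = 2 Gm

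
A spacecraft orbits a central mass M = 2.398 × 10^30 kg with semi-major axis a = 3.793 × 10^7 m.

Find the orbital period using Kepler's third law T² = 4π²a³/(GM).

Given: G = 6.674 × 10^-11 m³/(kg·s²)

GM = G · M = 6.674e-11 · 2.398e+30 = 1.60043e+20 m³/s².
Kepler's third law: T = 2π √(a³ / GM).
Substituting a = 3.793e+07 m and GM = 1.60043e+20 m³/s²:
T = 2π √((3.793e+07)³ / 1.60043e+20) s
T ≈ 116 s = 1.934 minutes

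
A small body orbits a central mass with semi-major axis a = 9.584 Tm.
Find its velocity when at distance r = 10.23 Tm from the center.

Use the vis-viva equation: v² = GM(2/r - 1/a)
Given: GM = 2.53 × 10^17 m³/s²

Convert to SI: a = 9.584 Tm = 9.584e+12 m; r = 10.23 Tm = 1.023e+13 m.
Vis-viva: v = √(GM · (2/r − 1/a)).
2/r − 1/a = 2/1.023e+13 − 1/9.584e+12 = 9.11629e-14 m⁻¹.
v = √(2.53e+17 · 9.11629e-14) m/s ≈ 151.9 m/s = 151.9 m/s.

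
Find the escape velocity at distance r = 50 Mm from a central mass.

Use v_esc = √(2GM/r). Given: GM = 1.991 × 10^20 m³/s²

Convert to SI: r = 50 Mm = 5e+07 m.
Escape velocity comes from setting total energy to zero: ½v² − GM/r = 0 ⇒ v_esc = √(2GM / r).
v_esc = √(2 · 1.991e+20 / 5e+07) m/s ≈ 2.822e+06 m/s = 2822 km/s.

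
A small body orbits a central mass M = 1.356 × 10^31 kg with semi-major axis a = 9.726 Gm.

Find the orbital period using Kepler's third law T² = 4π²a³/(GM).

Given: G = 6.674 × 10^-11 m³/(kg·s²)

Convert to SI: a = 9.726 Gm = 9.726e+09 m.
GM = G · M = 6.674e-11 · 1.356e+31 = 9.04994e+20 m³/s².
Kepler's third law: T = 2π √(a³ / GM).
Substituting a = 9.726e+09 m and GM = 9.04994e+20 m³/s²:
T = 2π √((9.726e+09)³ / 9.04994e+20) s
T ≈ 2.003e+05 s = 2.319 days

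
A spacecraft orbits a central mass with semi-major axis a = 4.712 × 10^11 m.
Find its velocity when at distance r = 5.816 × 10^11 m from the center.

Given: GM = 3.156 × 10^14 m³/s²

Vis-viva: v = √(GM · (2/r − 1/a)).
2/r − 1/a = 2/5.816e+11 − 1/4.712e+11 = 1.31655e-12 m⁻¹.
v = √(3.156e+14 · 1.31655e-12) m/s ≈ 20.38 m/s = 20.38 m/s.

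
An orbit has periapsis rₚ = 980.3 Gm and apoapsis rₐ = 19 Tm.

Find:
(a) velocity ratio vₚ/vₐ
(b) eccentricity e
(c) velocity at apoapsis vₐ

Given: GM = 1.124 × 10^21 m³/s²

Convert to SI: rₚ = 980.3 Gm = 9.803e+11 m; rₐ = 19 Tm = 1.9e+13 m.
(a) Conservation of angular momentum (rₚvₚ = rₐvₐ) gives vₚ/vₐ = rₐ/rₚ = 1.9e+13/9.803e+11 ≈ 19.38
(b) e = (rₐ − rₚ)/(rₐ + rₚ) = (1.9e+13 − 9.803e+11)/(1.9e+13 + 9.803e+11) ≈ 0.9019
(c) With a = (rₚ + rₐ)/2 = 9.99015e+12 m, vₐ = √(GM (2/rₐ − 1/a)) = √(1.124e+21 · (2/1.9e+13 − 1/9.99015e+12)) m/s ≈ 2409 m/s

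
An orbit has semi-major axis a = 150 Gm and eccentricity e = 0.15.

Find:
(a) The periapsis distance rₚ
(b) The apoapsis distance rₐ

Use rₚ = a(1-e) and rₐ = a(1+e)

Convert to SI: a = 150 Gm = 1.5e+11 m.
(a) rₚ = a(1 − e) = 1.5e+11 · (1 − 0.15) = 1.5e+11 · 0.85 ≈ 1.275e+11 m = 127.5 Gm.
(b) rₐ = a(1 + e) = 1.5e+11 · (1 + 0.15) = 1.5e+11 · 1.15 ≈ 1.725e+11 m = 172.5 Gm.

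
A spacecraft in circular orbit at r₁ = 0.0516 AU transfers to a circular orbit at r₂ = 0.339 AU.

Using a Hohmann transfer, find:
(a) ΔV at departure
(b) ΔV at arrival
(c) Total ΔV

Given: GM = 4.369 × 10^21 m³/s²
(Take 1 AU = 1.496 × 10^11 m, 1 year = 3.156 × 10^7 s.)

Convert to SI: r₁ = 0.0516 AU = 7.71936e+09 m; r₂ = 0.339 AU = 5.07144e+10 m.
Transfer semi-major axis: a_t = (r₁ + r₂)/2 = (7.71936e+09 + 5.07144e+10)/2 = 2.92169e+10 m.
Circular speeds: v₁ = √(GM/r₁) = 752316 m/s, v₂ = √(GM/r₂) = 293512 m/s.
Transfer speeds (vis-viva v² = GM(2/r − 1/a_t)): v₁ᵗ = 991172 m/s, v₂ᵗ = 150869 m/s.
(a) ΔV₁ = |v₁ᵗ − v₁| ≈ 2.389e+05 m/s = 50.39 AU/year.
(b) ΔV₂ = |v₂ − v₂ᵗ| ≈ 1.426e+05 m/s = 30.09 AU/year.
(c) ΔV_total = ΔV₁ + ΔV₂ ≈ 3.815e+05 m/s = 80.48 AU/year.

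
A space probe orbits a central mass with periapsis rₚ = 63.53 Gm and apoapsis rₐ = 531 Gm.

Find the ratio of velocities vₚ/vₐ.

Convert to SI: rₚ = 63.53 Gm = 6.353e+10 m; rₐ = 531 Gm = 5.31e+11 m.
Conservation of angular momentum gives rₚvₚ = rₐvₐ, so vₚ/vₐ = rₐ/rₚ.
vₚ/vₐ = 5.31e+11 / 6.353e+10 ≈ 8.358.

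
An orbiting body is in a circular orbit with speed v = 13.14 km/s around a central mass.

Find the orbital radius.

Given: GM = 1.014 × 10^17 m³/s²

Convert to SI: v = 13.14 km/s = 13140 m/s.
For a circular orbit, v² = GM / r, so r = GM / v².
r = 1.014e+17 / (13140)² m ≈ 5.873e+08 m = 587.3 Mm.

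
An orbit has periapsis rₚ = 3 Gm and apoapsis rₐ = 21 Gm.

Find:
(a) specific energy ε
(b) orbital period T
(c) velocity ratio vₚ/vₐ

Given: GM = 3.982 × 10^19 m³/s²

Convert to SI: rₚ = 3 Gm = 3e+09 m; rₐ = 21 Gm = 2.1e+10 m.
(a) With a = (rₚ + rₐ)/2 = 1.2e+10 m, ε = −GM/(2a) = −3.982e+19/(2 · 1.2e+10) J/kg ≈ -1.659e+09 J/kg
(b) With a = (rₚ + rₐ)/2 = 1.2e+10 m, T = 2π √(a³/GM) = 2π √((1.2e+10)³/3.982e+19) s ≈ 1.309e+06 s
(c) Conservation of angular momentum (rₚvₚ = rₐvₐ) gives vₚ/vₐ = rₐ/rₚ = 2.1e+10/3e+09 ≈ 7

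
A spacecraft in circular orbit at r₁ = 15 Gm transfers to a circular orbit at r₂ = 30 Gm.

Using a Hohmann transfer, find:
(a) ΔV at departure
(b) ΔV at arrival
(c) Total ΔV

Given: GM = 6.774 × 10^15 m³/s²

Convert to SI: r₁ = 15 Gm = 1.5e+10 m; r₂ = 30 Gm = 3e+10 m.
Transfer semi-major axis: a_t = (r₁ + r₂)/2 = (1.5e+10 + 3e+10)/2 = 2.25e+10 m.
Circular speeds: v₁ = √(GM/r₁) = 672.012 m/s, v₂ = √(GM/r₂) = 475.184 m/s.
Transfer speeds (vis-viva v² = GM(2/r − 1/a_t)): v₁ᵗ = 775.973 m/s, v₂ᵗ = 387.986 m/s.
(a) ΔV₁ = |v₁ᵗ − v₁| ≈ 104 m/s = 104 m/s.
(b) ΔV₂ = |v₂ − v₂ᵗ| ≈ 87.2 m/s = 87.2 m/s.
(c) ΔV_total = ΔV₁ + ΔV₂ ≈ 191.2 m/s = 191.2 m/s.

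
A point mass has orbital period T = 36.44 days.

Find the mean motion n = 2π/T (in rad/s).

Convert to SI: T = 36.44 days = 3.14842e+06 s.
n = 2π / T.
n = 2π / 3.14842e+06 s ≈ 1.996e-06 rad/s.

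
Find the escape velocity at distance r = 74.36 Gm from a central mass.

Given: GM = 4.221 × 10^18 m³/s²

Convert to SI: r = 74.36 Gm = 7.436e+10 m.
Escape velocity comes from setting total energy to zero: ½v² − GM/r = 0 ⇒ v_esc = √(2GM / r).
v_esc = √(2 · 4.221e+18 / 7.436e+10) m/s ≈ 1.065e+04 m/s = 10.65 km/s.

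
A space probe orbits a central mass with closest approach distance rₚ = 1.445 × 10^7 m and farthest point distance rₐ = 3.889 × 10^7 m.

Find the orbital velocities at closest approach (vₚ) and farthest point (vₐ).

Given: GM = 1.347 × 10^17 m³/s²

Use the vis-viva equation v² = GM(2/r − 1/a) with a = (rₚ + rₐ)/2 = (1.445e+07 + 3.889e+07)/2 = 2.667e+07 m.
vₚ = √(GM · (2/rₚ − 1/a)) = √(1.347e+17 · (2/1.445e+07 − 1/2.667e+07)) m/s ≈ 1.166e+05 m/s = 116.6 km/s.
vₐ = √(GM · (2/rₐ − 1/a)) = √(1.347e+17 · (2/3.889e+07 − 1/2.667e+07)) m/s ≈ 4.332e+04 m/s = 43.32 km/s.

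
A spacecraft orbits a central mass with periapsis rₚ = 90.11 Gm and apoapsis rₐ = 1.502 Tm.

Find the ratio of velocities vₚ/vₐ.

Convert to SI: rₚ = 90.11 Gm = 9.011e+10 m; rₐ = 1.502 Tm = 1.502e+12 m.
Conservation of angular momentum gives rₚvₚ = rₐvₐ, so vₚ/vₐ = rₐ/rₚ.
vₚ/vₐ = 1.502e+12 / 9.011e+10 ≈ 16.67.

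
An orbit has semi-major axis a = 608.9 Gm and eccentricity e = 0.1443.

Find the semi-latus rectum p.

Convert to SI: a = 608.9 Gm = 6.089e+11 m.
p = a (1 − e²).
p = 6.089e+11 · (1 − (0.1443)²) = 6.089e+11 · 0.979178 ≈ 5.962e+11 m = 596.2 Gm.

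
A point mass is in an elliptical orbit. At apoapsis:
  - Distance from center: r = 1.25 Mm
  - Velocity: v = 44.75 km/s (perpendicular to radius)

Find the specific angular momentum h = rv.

Convert to SI: r = 1.25 Mm = 1.25e+06 m; v = 44.75 km/s = 44750 m/s.
With v perpendicular to r, h = r · v.
h = 1.25e+06 · 44750 m²/s ≈ 5.594e+10 m²/s.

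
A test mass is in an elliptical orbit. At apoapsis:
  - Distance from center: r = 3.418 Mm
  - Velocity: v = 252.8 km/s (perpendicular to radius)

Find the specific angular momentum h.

Convert to SI: r = 3.418 Mm = 3.418e+06 m; v = 252.8 km/s = 252800 m/s.
With v perpendicular to r, h = r · v.
h = 3.418e+06 · 252800 m²/s ≈ 8.641e+11 m²/s.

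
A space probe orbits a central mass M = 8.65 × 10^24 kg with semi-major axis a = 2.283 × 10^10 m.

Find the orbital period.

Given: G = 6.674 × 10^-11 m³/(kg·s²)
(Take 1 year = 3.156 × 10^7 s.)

GM = G · M = 6.674e-11 · 8.65e+24 = 5.77301e+14 m³/s².
Kepler's third law: T = 2π √(a³ / GM).
Substituting a = 2.283e+10 m and GM = 5.77301e+14 m³/s²:
T = 2π √((2.283e+10)³ / 5.77301e+14) s
T ≈ 9.021e+08 s = 28.58 years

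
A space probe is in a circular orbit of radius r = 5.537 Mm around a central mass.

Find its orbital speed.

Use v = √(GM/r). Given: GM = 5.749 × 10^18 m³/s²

Convert to SI: r = 5.537 Mm = 5.537e+06 m.
For a circular orbit, gravity supplies the centripetal force, so v = √(GM / r).
v = √(5.749e+18 / 5.537e+06) m/s ≈ 1.019e+06 m/s = 1019 km/s.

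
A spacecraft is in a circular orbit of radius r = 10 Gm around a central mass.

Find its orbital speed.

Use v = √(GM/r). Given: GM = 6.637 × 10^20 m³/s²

Convert to SI: r = 10 Gm = 1e+10 m.
For a circular orbit, gravity supplies the centripetal force, so v = √(GM / r).
v = √(6.637e+20 / 1e+10) m/s ≈ 2.576e+05 m/s = 257.6 km/s.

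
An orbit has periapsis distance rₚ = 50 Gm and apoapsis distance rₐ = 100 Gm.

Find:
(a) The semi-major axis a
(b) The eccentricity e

Convert to SI: rₚ = 50 Gm = 5e+10 m; rₐ = 100 Gm = 1e+11 m.
(a) a = (rₚ + rₐ) / 2 = (5e+10 + 1e+11) / 2 ≈ 7.5e+10 m = 75 Gm.
(b) e = (rₐ − rₚ) / (rₐ + rₚ) = (1e+11 − 5e+10) / (1e+11 + 5e+10) ≈ 0.3333.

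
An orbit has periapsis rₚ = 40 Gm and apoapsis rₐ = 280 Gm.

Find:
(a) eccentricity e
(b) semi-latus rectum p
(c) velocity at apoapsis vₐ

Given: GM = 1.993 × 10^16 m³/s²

Convert to SI: rₚ = 40 Gm = 4e+10 m; rₐ = 280 Gm = 2.8e+11 m.
(a) e = (rₐ − rₚ)/(rₐ + rₚ) = (2.8e+11 − 4e+10)/(2.8e+11 + 4e+10) ≈ 0.75
(b) From a = (rₚ + rₐ)/2 = 1.6e+11 m and e = (rₐ − rₚ)/(rₐ + rₚ) = 0.75, p = a(1 − e²) = 1.6e+11 · (1 − (0.75)²) ≈ 7e+10 m
(c) With a = (rₚ + rₐ)/2 = 1.6e+11 m, vₐ = √(GM (2/rₐ − 1/a)) = √(1.993e+16 · (2/2.8e+11 − 1/1.6e+11)) m/s ≈ 133.4 m/s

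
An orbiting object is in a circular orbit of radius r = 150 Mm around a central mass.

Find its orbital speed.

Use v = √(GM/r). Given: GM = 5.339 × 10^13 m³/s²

Convert to SI: r = 150 Mm = 1.5e+08 m.
For a circular orbit, gravity supplies the centripetal force, so v = √(GM / r).
v = √(5.339e+13 / 1.5e+08) m/s ≈ 596.6 m/s = 596.6 m/s.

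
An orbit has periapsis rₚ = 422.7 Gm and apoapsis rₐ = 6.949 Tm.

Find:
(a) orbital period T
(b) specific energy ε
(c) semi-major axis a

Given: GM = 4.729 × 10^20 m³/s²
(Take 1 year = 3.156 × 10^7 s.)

Convert to SI: rₚ = 422.7 Gm = 4.227e+11 m; rₐ = 6.949 Tm = 6.949e+12 m.
(a) With a = (rₚ + rₐ)/2 = 3.68585e+12 m, T = 2π √(a³/GM) = 2π √((3.68585e+12)³/4.729e+20) s ≈ 2.045e+09 s
(b) With a = (rₚ + rₐ)/2 = 3.68585e+12 m, ε = −GM/(2a) = −4.729e+20/(2 · 3.68585e+12) J/kg ≈ -6.415e+07 J/kg
(c) a = (rₚ + rₐ)/2 = (4.227e+11 + 6.949e+12)/2 ≈ 3.686e+12 m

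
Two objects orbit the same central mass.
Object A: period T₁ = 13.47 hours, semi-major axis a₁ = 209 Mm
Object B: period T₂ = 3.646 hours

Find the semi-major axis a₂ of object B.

Convert to SI: T₁ = 13.47 hours = 48492 s; a₁ = 209 Mm = 2.09e+08 m; T₂ = 3.646 hours = 13125.6 s.
Kepler's third law: (T₁/T₂)² = (a₁/a₂)³ ⇒ a₂ = a₁ · (T₂/T₁)^(2/3).
T₂/T₁ = 13125.6 / 48492 = 0.270676.
a₂ = 2.09e+08 · (0.270676)^(2/3) m ≈ 8.745e+07 m = 87.45 Mm.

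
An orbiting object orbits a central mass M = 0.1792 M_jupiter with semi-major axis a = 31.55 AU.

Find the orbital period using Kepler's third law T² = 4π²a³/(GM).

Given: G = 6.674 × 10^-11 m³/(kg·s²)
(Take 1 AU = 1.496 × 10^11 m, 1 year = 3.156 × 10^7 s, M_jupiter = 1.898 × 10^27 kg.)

Convert to SI: a = 31.55 AU = 4.71988e+12 m; M = 0.1792 M_jupiter = 3.40122e+26 kg.
GM = G · M = 6.674e-11 · 3.40122e+26 = 2.26997e+16 m³/s².
Kepler's third law: T = 2π √(a³ / GM).
Substituting a = 4.71988e+12 m and GM = 2.26997e+16 m³/s²:
T = 2π √((4.71988e+12)³ / 2.26997e+16) s
T ≈ 4.276e+11 s = 1.355e+04 years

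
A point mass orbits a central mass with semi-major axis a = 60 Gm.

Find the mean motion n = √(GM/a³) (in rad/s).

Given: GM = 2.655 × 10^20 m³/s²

Convert to SI: a = 60 Gm = 6e+10 m.
n = √(GM / a³).
n = √(2.655e+20 / (6e+10)³) rad/s ≈ 1.109e-06 rad/s.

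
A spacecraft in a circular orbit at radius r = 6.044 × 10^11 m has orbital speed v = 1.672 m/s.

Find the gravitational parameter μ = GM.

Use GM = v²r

For a circular orbit v² = GM/r, so GM = v² · r.
GM = (1.672)² · 6.044e+11 m³/s² ≈ 1.69e+12 m³/s² = 1.69 × 10^12 m³/s².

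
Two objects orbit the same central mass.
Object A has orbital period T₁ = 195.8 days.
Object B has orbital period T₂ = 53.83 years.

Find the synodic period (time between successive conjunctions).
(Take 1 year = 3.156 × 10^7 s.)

Convert to SI: T₁ = 195.8 days = 1.69171e+07 s; T₂ = 53.83 years = 1.69887e+09 s.
T_syn = |T₁ · T₂ / (T₁ − T₂)|.
T_syn = |1.69171e+07 · 1.69887e+09 / (1.69171e+07 − 1.69887e+09)| s ≈ 1.709e+07 s = 197.8 days.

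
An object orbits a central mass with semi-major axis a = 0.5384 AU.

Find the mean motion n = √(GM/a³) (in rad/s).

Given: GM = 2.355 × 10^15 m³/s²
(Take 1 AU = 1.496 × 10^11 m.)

Convert to SI: a = 0.5384 AU = 8.05446e+10 m.
n = √(GM / a³).
n = √(2.355e+15 / (8.05446e+10)³) rad/s ≈ 2.123e-09 rad/s.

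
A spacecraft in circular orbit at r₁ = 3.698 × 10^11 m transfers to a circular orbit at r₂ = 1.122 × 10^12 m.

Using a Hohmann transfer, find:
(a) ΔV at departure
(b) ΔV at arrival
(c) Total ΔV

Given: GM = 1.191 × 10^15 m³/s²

Transfer semi-major axis: a_t = (r₁ + r₂)/2 = (3.698e+11 + 1.122e+12)/2 = 7.459e+11 m.
Circular speeds: v₁ = √(GM/r₁) = 56.7509 m/s, v₂ = √(GM/r₂) = 32.5806 m/s.
Transfer speeds (vis-viva v² = GM(2/r − 1/a_t)): v₁ᵗ = 69.6031 m/s, v₂ᵗ = 22.9405 m/s.
(a) ΔV₁ = |v₁ᵗ − v₁| ≈ 12.85 m/s = 12.85 m/s.
(b) ΔV₂ = |v₂ − v₂ᵗ| ≈ 9.64 m/s = 9.64 m/s.
(c) ΔV_total = ΔV₁ + ΔV₂ ≈ 22.49 m/s = 22.49 m/s.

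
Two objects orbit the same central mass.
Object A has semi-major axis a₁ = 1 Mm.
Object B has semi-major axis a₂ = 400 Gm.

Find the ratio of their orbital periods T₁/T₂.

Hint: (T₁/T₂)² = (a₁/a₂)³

Convert to SI: a₁ = 1 Mm = 1e+06 m; a₂ = 400 Gm = 4e+11 m.
From Kepler's third law, (T₁/T₂)² = (a₁/a₂)³, so T₁/T₂ = (a₁/a₂)^(3/2).
a₁/a₂ = 1e+06 / 4e+11 = 2.5e-06.
T₁/T₂ = (2.5e-06)^(3/2) ≈ 3.953e-09.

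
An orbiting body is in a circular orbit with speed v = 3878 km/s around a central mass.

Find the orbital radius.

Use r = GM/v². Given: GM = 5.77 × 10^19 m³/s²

Convert to SI: v = 3878 km/s = 3.878e+06 m/s.
For a circular orbit, v² = GM / r, so r = GM / v².
r = 5.77e+19 / (3.878e+06)² m ≈ 3.837e+06 m = 3.837 Mm.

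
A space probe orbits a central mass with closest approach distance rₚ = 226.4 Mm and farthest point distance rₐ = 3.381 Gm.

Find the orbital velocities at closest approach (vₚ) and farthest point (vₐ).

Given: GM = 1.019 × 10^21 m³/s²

Convert to SI: rₚ = 226.4 Mm = 2.264e+08 m; rₐ = 3.381 Gm = 3.381e+09 m.
Use the vis-viva equation v² = GM(2/r − 1/a) with a = (rₚ + rₐ)/2 = (2.264e+08 + 3.381e+09)/2 = 1.8037e+09 m.
vₚ = √(GM · (2/rₚ − 1/a)) = √(1.019e+21 · (2/2.264e+08 − 1/1.8037e+09)) m/s ≈ 2.905e+06 m/s = 2905 km/s.
vₐ = √(GM · (2/rₐ − 1/a)) = √(1.019e+21 · (2/3.381e+09 − 1/1.8037e+09)) m/s ≈ 1.945e+05 m/s = 194.5 km/s.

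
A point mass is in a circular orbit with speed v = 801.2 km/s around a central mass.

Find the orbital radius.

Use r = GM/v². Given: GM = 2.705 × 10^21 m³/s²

Convert to SI: v = 801.2 km/s = 801200 m/s.
For a circular orbit, v² = GM / r, so r = GM / v².
r = 2.705e+21 / (801200)² m ≈ 4.214e+09 m = 4.214 × 10^9 m.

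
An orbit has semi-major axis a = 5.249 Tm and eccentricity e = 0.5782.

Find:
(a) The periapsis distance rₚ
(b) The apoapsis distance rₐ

Convert to SI: a = 5.249 Tm = 5.249e+12 m.
(a) rₚ = a(1 − e) = 5.249e+12 · (1 − 0.5782) = 5.249e+12 · 0.4218 ≈ 2.214e+12 m = 2.214 Tm.
(b) rₐ = a(1 + e) = 5.249e+12 · (1 + 0.5782) = 5.249e+12 · 1.5782 ≈ 8.284e+12 m = 8.284 Tm.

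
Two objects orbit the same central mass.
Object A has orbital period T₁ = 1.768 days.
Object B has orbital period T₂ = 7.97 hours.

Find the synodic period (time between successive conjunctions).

Convert to SI: T₁ = 1.768 days = 152755 s; T₂ = 7.97 hours = 28692 s.
T_syn = |T₁ · T₂ / (T₁ − T₂)|.
T_syn = |152755 · 28692 / (152755 − 28692)| s ≈ 3.533e+04 s = 9.813 hours.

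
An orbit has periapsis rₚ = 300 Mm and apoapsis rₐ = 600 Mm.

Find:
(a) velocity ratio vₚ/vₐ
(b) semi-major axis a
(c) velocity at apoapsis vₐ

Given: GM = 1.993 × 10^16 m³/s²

Convert to SI: rₚ = 300 Mm = 3e+08 m; rₐ = 600 Mm = 6e+08 m.
(a) Conservation of angular momentum (rₚvₚ = rₐvₐ) gives vₚ/vₐ = rₐ/rₚ = 6e+08/3e+08 ≈ 2
(b) a = (rₚ + rₐ)/2 = (3e+08 + 6e+08)/2 ≈ 4.5e+08 m
(c) With a = (rₚ + rₐ)/2 = 4.5e+08 m, vₐ = √(GM (2/rₐ − 1/a)) = √(1.993e+16 · (2/6e+08 − 1/4.5e+08)) m/s ≈ 4706 m/s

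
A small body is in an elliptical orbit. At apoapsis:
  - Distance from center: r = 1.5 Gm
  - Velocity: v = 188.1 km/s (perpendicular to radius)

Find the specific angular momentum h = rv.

Convert to SI: r = 1.5 Gm = 1.5e+09 m; v = 188.1 km/s = 188100 m/s.
With v perpendicular to r, h = r · v.
h = 1.5e+09 · 188100 m²/s ≈ 2.822e+14 m²/s.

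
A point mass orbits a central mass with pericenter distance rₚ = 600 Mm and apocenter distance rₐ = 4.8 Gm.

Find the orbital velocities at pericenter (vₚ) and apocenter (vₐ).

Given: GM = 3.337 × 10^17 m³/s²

Convert to SI: rₚ = 600 Mm = 6e+08 m; rₐ = 4.8 Gm = 4.8e+09 m.
Use the vis-viva equation v² = GM(2/r − 1/a) with a = (rₚ + rₐ)/2 = (6e+08 + 4.8e+09)/2 = 2.7e+09 m.
vₚ = √(GM · (2/rₚ − 1/a)) = √(3.337e+17 · (2/6e+08 − 1/2.7e+09)) m/s ≈ 3.144e+04 m/s = 31.44 km/s.
vₐ = √(GM · (2/rₐ − 1/a)) = √(3.337e+17 · (2/4.8e+09 − 1/2.7e+09)) m/s ≈ 3931 m/s = 3.931 km/s.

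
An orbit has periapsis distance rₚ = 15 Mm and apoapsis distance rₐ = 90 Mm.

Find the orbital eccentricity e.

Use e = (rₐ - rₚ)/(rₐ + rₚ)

Convert to SI: rₚ = 15 Mm = 1.5e+07 m; rₐ = 90 Mm = 9e+07 m.
e = (rₐ − rₚ) / (rₐ + rₚ).
e = (9e+07 − 1.5e+07) / (9e+07 + 1.5e+07) = 7.5e+07 / 1.05e+08 ≈ 0.7143.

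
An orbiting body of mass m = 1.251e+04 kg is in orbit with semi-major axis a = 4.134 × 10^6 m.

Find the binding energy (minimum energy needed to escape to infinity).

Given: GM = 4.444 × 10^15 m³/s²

Total orbital energy is E = −GMm/(2a); binding energy is E_bind = −E = GMm/(2a).
E_bind = 4.444e+15 · 1.251e+04 / (2 · 4.134e+06) J ≈ 6.724e+12 J = 6.724 TJ.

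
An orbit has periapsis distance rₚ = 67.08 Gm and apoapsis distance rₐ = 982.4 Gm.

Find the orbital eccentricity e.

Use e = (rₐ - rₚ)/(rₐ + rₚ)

Convert to SI: rₚ = 67.08 Gm = 6.708e+10 m; rₐ = 982.4 Gm = 9.824e+11 m.
e = (rₐ − rₚ) / (rₐ + rₚ).
e = (9.824e+11 − 6.708e+10) / (9.824e+11 + 6.708e+10) = 9.1532e+11 / 1.04948e+12 ≈ 0.8722.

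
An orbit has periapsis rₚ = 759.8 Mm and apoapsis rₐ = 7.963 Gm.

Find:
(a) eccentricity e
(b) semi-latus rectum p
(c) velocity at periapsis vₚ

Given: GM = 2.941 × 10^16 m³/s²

Convert to SI: rₚ = 759.8 Mm = 7.598e+08 m; rₐ = 7.963 Gm = 7.963e+09 m.
(a) e = (rₐ − rₚ)/(rₐ + rₚ) = (7.963e+09 − 7.598e+08)/(7.963e+09 + 7.598e+08) ≈ 0.8258
(b) From a = (rₚ + rₐ)/2 = 4.3614e+09 m and e = (rₐ − rₚ)/(rₐ + rₚ) = 0.82579, p = a(1 − e²) = 4.3614e+09 · (1 − (0.82579)²) ≈ 1.387e+09 m
(c) With a = (rₚ + rₐ)/2 = 4.3614e+09 m, vₚ = √(GM (2/rₚ − 1/a)) = √(2.941e+16 · (2/7.598e+08 − 1/4.3614e+09)) m/s ≈ 8407 m/s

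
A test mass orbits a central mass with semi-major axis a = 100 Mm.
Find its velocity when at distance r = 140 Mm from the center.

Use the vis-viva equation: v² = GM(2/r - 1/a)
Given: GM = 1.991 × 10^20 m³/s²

Convert to SI: a = 100 Mm = 1e+08 m; r = 140 Mm = 1.4e+08 m.
Vis-viva: v = √(GM · (2/r − 1/a)).
2/r − 1/a = 2/1.4e+08 − 1/1e+08 = 4.28571e-09 m⁻¹.
v = √(1.991e+20 · 4.28571e-09) m/s ≈ 9.237e+05 m/s = 923.7 km/s.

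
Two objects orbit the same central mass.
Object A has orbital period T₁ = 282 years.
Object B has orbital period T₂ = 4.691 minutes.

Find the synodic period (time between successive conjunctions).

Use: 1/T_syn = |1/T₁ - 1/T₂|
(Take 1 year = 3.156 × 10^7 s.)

Convert to SI: T₁ = 282 years = 8.89992e+09 s; T₂ = 4.691 minutes = 281.46 s.
T_syn = |T₁ · T₂ / (T₁ − T₂)|.
T_syn = |8.89992e+09 · 281.46 / (8.89992e+09 − 281.46)| s ≈ 281.5 s = 4.691 minutes.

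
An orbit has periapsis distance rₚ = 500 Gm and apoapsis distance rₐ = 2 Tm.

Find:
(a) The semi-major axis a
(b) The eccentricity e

Convert to SI: rₚ = 500 Gm = 5e+11 m; rₐ = 2 Tm = 2e+12 m.
(a) a = (rₚ + rₐ) / 2 = (5e+11 + 2e+12) / 2 ≈ 1.25e+12 m = 1.25 Tm.
(b) e = (rₐ − rₚ) / (rₐ + rₚ) = (2e+12 − 5e+11) / (2e+12 + 5e+11) ≈ 0.6.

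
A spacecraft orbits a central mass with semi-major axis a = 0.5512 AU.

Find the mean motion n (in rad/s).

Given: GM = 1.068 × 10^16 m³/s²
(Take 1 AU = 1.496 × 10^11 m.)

Convert to SI: a = 0.5512 AU = 8.24595e+10 m.
n = √(GM / a³).
n = √(1.068e+16 / (8.24595e+10)³) rad/s ≈ 4.364e-09 rad/s.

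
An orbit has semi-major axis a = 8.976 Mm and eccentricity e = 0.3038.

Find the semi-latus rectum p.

Convert to SI: a = 8.976 Mm = 8.976e+06 m.
p = a (1 − e²).
p = 8.976e+06 · (1 − (0.3038)²) = 8.976e+06 · 0.907706 ≈ 8.148e+06 m = 8.148 Mm.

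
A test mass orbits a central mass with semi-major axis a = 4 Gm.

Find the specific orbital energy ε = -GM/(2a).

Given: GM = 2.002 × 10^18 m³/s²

Convert to SI: a = 4 Gm = 4e+09 m.
ε = −GM / (2a).
ε = −2.002e+18 / (2 · 4e+09) J/kg ≈ -2.502e+08 J/kg = -250.2 MJ/kg.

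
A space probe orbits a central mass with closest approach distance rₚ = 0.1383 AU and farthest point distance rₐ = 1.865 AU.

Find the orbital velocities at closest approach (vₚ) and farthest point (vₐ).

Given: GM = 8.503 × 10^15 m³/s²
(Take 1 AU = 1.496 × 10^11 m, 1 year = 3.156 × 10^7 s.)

Convert to SI: rₚ = 0.1383 AU = 2.06897e+10 m; rₐ = 1.865 AU = 2.79004e+11 m.
Use the vis-viva equation v² = GM(2/r − 1/a) with a = (rₚ + rₐ)/2 = (2.06897e+10 + 2.79004e+11)/2 = 1.49847e+11 m.
vₚ = √(GM · (2/rₚ − 1/a)) = √(8.503e+15 · (2/2.06897e+10 − 1/1.49847e+11)) m/s ≈ 874.8 m/s = 0.1845 AU/year.
vₐ = √(GM · (2/rₐ − 1/a)) = √(8.503e+15 · (2/2.79004e+11 − 1/1.49847e+11)) m/s ≈ 64.87 m/s = 0.01368 AU/year.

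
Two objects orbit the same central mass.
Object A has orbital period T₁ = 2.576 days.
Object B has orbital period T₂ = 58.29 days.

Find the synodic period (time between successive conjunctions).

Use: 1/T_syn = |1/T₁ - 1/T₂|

Convert to SI: T₁ = 2.576 days = 222566 s; T₂ = 58.29 days = 5.03626e+06 s.
T_syn = |T₁ · T₂ / (T₁ − T₂)|.
T_syn = |222566 · 5.03626e+06 / (222566 − 5.03626e+06)| s ≈ 2.329e+05 s = 2.695 days.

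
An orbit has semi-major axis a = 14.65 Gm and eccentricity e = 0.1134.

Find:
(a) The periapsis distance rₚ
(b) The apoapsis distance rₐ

Convert to SI: a = 14.65 Gm = 1.465e+10 m.
(a) rₚ = a(1 − e) = 1.465e+10 · (1 − 0.1134) = 1.465e+10 · 0.8866 ≈ 1.299e+10 m = 12.99 Gm.
(b) rₐ = a(1 + e) = 1.465e+10 · (1 + 0.1134) = 1.465e+10 · 1.1134 ≈ 1.631e+10 m = 16.31 Gm.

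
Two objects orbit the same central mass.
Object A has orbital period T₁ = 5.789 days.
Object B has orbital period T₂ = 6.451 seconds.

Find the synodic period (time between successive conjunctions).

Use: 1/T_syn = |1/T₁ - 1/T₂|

Convert to SI: T₁ = 5.789 days = 500170 s.
T_syn = |T₁ · T₂ / (T₁ − T₂)|.
T_syn = |500170 · 6.451 / (500170 − 6.451)| s ≈ 6.451 s = 6.451 seconds.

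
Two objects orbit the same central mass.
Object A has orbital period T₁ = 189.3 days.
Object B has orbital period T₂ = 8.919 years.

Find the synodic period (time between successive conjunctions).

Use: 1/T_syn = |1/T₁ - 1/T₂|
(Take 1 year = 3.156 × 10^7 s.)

Convert to SI: T₁ = 189.3 days = 1.63555e+07 s; T₂ = 8.919 years = 2.81484e+08 s.
T_syn = |T₁ · T₂ / (T₁ − T₂)|.
T_syn = |1.63555e+07 · 2.81484e+08 / (1.63555e+07 − 2.81484e+08)| s ≈ 1.736e+07 s = 201 days.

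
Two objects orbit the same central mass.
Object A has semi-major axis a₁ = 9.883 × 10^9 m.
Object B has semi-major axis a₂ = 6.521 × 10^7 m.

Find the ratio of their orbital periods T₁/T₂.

From Kepler's third law, (T₁/T₂)² = (a₁/a₂)³, so T₁/T₂ = (a₁/a₂)^(3/2).
a₁/a₂ = 9.883e+09 / 6.521e+07 = 151.557.
T₁/T₂ = (151.557)^(3/2) ≈ 1866.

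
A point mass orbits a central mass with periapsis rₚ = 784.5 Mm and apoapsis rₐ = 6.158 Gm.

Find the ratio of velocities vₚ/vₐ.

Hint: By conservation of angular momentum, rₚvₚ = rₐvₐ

Convert to SI: rₚ = 784.5 Mm = 7.845e+08 m; rₐ = 6.158 Gm = 6.158e+09 m.
Conservation of angular momentum gives rₚvₚ = rₐvₐ, so vₚ/vₐ = rₐ/rₚ.
vₚ/vₐ = 6.158e+09 / 7.845e+08 ≈ 7.85.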